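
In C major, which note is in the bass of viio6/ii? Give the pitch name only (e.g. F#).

The applied chord viio6/ii is rooted on C#: C#-E-G.
The figure 6 means first inversion — the third is in the bass.

E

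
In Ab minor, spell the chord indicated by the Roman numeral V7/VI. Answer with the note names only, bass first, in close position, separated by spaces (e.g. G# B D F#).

The slash means an applied dominant: we want the dominant of VI. In Ab minor, VI is Fb major, and its dominant is built on Cb.
Building a dominant seventh chord on Cb gives Cb-Eb-Gb-Bbb.

Cb Eb Gb Bbb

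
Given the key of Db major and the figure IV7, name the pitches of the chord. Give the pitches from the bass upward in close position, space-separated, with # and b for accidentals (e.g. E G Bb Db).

Gb Bb Db F

The numeral's case and figure indicate a major seventh chord. In Db major its root, the subdominant, is Gb.
Stacking thirds from Gb gives Gb-Bb-Db-F.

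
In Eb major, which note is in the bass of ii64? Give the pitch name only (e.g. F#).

C

ii in Eb major has root F; the chord is F-Ab-C.
The figure 64 means second inversion — the fifth is in the bass.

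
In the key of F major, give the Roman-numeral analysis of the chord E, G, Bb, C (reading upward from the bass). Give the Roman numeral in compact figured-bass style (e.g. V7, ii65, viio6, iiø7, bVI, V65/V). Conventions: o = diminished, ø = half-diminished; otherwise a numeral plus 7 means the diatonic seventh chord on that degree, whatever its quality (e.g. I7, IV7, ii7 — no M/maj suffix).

Stacked in thirds the chord is C-E-G-Bb: a dominant seventh chord on C.
In F major, C is the dominant; the diatonic dominant seventh chord there is V7.
With E in the bass the chord is in first inversion, so the figured bass is 65.

V65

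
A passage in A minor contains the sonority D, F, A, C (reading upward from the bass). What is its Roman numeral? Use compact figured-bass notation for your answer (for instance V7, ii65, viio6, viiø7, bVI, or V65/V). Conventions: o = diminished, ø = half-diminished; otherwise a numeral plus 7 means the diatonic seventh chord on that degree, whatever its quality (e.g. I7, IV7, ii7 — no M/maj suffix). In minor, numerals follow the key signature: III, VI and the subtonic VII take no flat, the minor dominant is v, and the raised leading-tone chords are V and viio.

iv7

Stacked in thirds the chord is D-F-A-C: a minor seventh chord on D.
In A minor, D is the subdominant; the diatonic minor seventh chord there is iv7.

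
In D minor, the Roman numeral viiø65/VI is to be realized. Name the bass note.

The applied chord viiø65/VI is rooted on A: A-C-Eb-G.
The figure 65 means first inversion — the third is in the bass.

C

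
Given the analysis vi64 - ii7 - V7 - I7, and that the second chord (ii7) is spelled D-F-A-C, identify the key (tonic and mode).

The anchor chord is a minor seventh chord on D, labeled ii7.
ii7 on D implies D is the supertonic; that puts the tonic at C, and the lowercase numeral fits major mode.

C major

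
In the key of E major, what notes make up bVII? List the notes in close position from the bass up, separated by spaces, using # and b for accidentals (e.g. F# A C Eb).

D F# A

bVII is a major triad on the lowered seventh degree (the subtonic), borrowed from the parallel minor. In E major that root is D.
So the chord is D-F#-A.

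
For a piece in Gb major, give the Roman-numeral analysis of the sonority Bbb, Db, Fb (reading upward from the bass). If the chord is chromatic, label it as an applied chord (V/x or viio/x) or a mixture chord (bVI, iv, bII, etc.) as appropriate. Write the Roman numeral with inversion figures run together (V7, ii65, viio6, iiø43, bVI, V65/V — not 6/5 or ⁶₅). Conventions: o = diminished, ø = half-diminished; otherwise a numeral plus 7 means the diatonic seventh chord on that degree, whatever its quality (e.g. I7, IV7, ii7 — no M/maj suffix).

bIII

The pitches Bbb-Db-Fb form a major triad rooted on Bbb.
Bbb is the lowered third degree of Gb major (diatonic 3 would be Bb). This is a major triad on the lowered third degree, borrowed from the parallel minor.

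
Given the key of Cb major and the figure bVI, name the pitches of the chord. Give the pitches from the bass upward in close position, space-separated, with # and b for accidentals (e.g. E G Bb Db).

Abb Cb Ebb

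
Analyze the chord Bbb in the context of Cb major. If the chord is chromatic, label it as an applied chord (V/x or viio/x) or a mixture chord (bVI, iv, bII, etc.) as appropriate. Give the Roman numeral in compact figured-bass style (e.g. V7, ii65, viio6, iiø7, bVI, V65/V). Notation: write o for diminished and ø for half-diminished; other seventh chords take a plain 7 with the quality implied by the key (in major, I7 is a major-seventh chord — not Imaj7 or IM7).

bVII

The pitches Bbb-Db-Fb form a major triad rooted on Bbb.
Bbb is the lowered seventh degree of Cb major (diatonic 7 would be Bb). This is a major triad on the lowered seventh degree (the subtonic), borrowed from the parallel minor.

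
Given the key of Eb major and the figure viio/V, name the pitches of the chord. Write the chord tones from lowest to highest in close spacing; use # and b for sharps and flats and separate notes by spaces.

viio/V is a secondary leading-tone chord. The target V is Bb in Eb major; the applied chord is rooted a semitone below, on A.
Building a diminished triad on A gives A-C-Eb.

A C Eb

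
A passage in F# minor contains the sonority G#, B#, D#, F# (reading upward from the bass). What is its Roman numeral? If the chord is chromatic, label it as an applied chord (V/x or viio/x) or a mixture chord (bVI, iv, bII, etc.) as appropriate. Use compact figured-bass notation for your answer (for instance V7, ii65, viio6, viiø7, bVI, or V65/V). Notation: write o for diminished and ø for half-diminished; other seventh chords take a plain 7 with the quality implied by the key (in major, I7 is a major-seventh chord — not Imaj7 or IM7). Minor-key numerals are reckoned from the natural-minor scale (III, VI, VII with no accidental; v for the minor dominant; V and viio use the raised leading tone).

The pitches G#-B#-D#-F# form a dominant seventh chord rooted on G#.
G# is not a diatonic chord root with this quality in F# minor, but it lies a perfect fifth above C# (V), so the chord functions as an applied dominant of V.

V7/V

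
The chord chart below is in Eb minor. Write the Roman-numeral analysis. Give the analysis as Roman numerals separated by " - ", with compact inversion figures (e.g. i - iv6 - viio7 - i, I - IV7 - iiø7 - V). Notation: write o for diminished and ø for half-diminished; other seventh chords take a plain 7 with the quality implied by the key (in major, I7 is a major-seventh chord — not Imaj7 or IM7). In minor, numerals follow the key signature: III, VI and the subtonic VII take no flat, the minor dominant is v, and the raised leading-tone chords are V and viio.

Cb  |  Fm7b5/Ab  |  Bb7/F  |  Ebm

VI - iiø65 - V43 - i

Cb has root Cb, degree 6 in Eb minor, so VI.
Fm7b5/Ab: root F is the supertonic; half-diminished seventh chord there is iiø65.
Bb7/F: root Bb is the dominant; dominant seventh chord there is V43.
Ebm has root Eb, degree 1 in Eb minor, so i.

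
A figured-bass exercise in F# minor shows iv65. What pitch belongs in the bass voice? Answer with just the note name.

D

iv in F# minor has root B; the chord is B-D-F#-A.
The figure 65 means first inversion — the third is in the bass.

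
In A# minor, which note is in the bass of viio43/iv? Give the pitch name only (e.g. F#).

The applied chord viio43/iv is rooted on C##: C##-E#-G#-B.
The figure 43 means second inversion — the fifth is in the bass.

G#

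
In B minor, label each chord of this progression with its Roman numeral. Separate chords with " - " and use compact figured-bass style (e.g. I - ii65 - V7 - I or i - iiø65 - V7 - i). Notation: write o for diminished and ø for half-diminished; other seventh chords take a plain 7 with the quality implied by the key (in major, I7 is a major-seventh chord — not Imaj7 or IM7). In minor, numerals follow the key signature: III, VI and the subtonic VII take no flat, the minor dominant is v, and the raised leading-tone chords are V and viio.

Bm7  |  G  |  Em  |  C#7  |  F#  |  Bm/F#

i7 - VI - iv - V7/V - V - i64

Bm7: root B is the tonic; minor seventh chord there is i7.
G has root G, degree 6 in B minor, so VI.
Em: minor triad on E = scale degree 4 → iv.
C#7: a dominant seventh chord on C#, the applied dominant of V → V7/V.
F# has root F#, degree 5 in B minor, so V.
Bm/F#: root B is the tonic; minor triad there is i64.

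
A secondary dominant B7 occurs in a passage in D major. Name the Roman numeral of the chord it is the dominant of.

The chord is a dominant seventh chord on B.
A dominant resolves down a perfect fifth: B → E. In D major, E is scale degree 2, i.e. ii.

ii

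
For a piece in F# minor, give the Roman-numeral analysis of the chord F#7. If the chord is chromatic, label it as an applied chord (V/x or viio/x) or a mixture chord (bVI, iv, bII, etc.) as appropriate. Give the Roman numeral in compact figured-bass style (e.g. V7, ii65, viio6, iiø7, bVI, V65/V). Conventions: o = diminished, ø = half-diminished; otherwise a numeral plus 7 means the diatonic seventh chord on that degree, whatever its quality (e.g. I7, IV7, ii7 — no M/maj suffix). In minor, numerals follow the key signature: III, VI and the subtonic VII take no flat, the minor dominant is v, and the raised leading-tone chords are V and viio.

The pitches F#-A#-C#-E form a dominant seventh chord rooted on F#.
F# is not a diatonic chord root with this quality in F# minor, but it lies a perfect fifth above B (iv), so the chord functions as an applied dominant of iv.

V7/iv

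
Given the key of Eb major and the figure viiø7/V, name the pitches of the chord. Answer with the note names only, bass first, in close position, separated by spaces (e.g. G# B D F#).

A C Eb G

The slash marks an applied leading-tone chord: viio of V. In Eb major, V is Bb, so the leading tone to it is A, a half step below.
Building a half-diminished seventh chord on A gives A-C-Eb-G.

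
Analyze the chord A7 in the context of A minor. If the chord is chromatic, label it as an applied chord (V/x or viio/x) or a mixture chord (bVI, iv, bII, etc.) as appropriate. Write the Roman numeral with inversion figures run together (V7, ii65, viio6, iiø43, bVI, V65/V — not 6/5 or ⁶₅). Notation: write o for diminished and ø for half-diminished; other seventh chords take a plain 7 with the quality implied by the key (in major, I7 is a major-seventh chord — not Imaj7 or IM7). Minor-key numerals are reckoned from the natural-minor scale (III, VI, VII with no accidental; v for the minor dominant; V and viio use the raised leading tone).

V7/iv

The pitches A-C#-E-G form a dominant seventh chord rooted on A.
A is not a diatonic chord root with this quality in A minor, but it lies a perfect fifth above D (iv), so the chord functions as an applied dominant of iv.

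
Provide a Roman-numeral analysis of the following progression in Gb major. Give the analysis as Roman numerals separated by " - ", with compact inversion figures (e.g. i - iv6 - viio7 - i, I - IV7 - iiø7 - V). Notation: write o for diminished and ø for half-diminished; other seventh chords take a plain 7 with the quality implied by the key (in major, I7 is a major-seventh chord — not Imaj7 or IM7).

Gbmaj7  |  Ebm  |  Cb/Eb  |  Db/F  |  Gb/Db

I7 - vi - IV6 - V6 - I64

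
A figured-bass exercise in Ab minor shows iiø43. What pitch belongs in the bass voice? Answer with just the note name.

iiø in Ab minor has root Bb; the chord is Bb-Db-Fb-Ab.
The figure 43 means second inversion — the fifth is in the bass.

Fb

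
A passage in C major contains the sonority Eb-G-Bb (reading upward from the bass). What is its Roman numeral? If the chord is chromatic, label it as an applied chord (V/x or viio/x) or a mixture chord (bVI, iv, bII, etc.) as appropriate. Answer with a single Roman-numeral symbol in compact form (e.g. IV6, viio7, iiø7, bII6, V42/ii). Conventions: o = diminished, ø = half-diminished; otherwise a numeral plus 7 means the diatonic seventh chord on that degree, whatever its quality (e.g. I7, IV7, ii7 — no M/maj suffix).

bIII

Stacked in thirds the chord is Eb-G-Bb: a major triad on Eb.
Eb is the lowered third degree of C major (diatonic 3 would be E). This is a major triad on the lowered third degree, borrowed from the parallel minor.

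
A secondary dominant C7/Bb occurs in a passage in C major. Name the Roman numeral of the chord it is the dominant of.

The chord is a dominant seventh chord on C.
A dominant resolves down a perfect fifth: C → F. In C major, F is scale degree 4, i.e. IV.

IV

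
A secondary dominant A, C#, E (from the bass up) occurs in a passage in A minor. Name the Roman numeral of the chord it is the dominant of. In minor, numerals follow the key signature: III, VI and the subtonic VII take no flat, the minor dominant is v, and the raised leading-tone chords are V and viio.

iv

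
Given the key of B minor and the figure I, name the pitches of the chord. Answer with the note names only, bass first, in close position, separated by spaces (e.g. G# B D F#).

B D# F#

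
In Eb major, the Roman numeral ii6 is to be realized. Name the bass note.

Ab

ii in Eb major has root F; the chord is F-Ab-C.
The figure 6 means first inversion — the third is in the bass.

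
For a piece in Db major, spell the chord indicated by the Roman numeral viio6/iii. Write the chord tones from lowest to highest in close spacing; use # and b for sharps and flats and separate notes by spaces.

The slash marks an applied leading-tone chord: viio of iii. In Db major, iii is F, so the leading tone to it is E, a half step below.
Building a diminished triad on E gives E-G-Bb.
With the 6 figure the chord is in first inversion; from the bass G upward in close position it reads G-Bb-E.

G Bb E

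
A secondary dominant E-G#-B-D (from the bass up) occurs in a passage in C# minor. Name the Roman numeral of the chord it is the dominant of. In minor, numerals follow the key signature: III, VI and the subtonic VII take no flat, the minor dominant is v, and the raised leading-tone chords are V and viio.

VI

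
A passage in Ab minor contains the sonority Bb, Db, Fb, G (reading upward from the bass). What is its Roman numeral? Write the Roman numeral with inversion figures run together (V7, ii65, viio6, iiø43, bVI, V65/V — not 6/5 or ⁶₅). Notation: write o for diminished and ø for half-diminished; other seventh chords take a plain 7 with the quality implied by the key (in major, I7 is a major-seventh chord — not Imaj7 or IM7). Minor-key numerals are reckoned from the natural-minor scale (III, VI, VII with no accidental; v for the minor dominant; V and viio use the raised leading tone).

viio65

Stacked in thirds the chord is G-Bb-Db-Fb: a fully diminished seventh chord on G.
In Ab minor, G is the leading tone; the diatonic fully diminished seventh chord there is viio7.
With Bb in the bass the chord is in first inversion, so the figured bass is 65.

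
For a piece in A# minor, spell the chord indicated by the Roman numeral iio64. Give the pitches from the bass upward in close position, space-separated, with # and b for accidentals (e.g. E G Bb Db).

In A# minor, scale degree 2 is B#, and the diatonic chord built there is a diminished triad.
That chord is spelled B#-D#-F#.
The figured bass 64 indicates second inversion, placing the fifth (F#) in the bass: F#-B#-D#.

F# B# D#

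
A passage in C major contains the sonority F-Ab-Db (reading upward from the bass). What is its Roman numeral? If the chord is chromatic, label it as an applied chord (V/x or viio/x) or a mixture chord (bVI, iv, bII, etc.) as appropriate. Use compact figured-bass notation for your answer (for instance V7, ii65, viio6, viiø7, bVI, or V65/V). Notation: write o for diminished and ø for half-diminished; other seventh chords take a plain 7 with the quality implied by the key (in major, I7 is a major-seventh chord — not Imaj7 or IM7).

The pitches Db-F-Ab form a major triad rooted on Db.
Db is the lowered second degree of C major (diatonic 2 would be D). This is the Neapolitan sixth — a major triad on the lowered second degree, here in its customary first inversion.
With F in the bass the chord is in first inversion, so the figured bass is 6.

bII6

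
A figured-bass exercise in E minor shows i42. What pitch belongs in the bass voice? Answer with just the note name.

D

i in E minor has root E; the chord is E-G-B-D.
The figure 42 means third inversion — the seventh is in the bass.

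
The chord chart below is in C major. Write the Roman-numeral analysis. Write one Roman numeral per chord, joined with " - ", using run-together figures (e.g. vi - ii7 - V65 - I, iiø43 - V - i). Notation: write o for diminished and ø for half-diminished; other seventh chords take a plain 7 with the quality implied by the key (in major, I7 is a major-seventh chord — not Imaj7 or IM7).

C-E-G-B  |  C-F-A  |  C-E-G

C-E-G-B: root C is the tonic; major seventh chord there is I7.
C-F-A has root F, degree 4 in C major, so IV64.
C-E-G has root C, degree 1 in C major, so I.

I7 - IV64 - I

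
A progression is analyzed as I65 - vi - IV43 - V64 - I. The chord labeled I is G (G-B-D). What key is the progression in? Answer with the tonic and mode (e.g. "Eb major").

The anchor chord is a major triad on G, labeled I.
If G is scale degree 1 and the mode makes that degree carry a major triad, the tonic is G and the mode is major.

G major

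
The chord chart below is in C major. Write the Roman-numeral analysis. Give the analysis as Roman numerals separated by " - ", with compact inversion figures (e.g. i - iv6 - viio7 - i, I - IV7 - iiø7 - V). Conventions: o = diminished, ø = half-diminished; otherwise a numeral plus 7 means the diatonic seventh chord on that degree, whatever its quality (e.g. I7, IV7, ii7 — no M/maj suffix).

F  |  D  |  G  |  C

IV - V/V - V - I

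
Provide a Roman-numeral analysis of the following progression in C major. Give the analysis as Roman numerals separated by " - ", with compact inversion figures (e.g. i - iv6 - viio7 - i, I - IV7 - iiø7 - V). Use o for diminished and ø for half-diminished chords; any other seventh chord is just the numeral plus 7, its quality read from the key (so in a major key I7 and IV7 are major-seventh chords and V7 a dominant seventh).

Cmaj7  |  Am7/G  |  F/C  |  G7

I7 - vi42 - IV64 - V7

Cmaj7: major seventh chord on C = scale degree 1 → I7.
Am7/G: root A is the submediant; minor seventh chord there is vi42.
F/C: root F is the subdominant; major triad there is IV64.
G7: root G is the dominant; dominant seventh chord there is V7.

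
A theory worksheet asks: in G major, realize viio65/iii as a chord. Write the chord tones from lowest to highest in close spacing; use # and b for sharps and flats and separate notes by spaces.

The slash marks an applied leading-tone chord: viio of iii. In G major, iii is B, so the leading tone to it is A#, a half step below.
Building a fully diminished seventh chord on A# gives A#-C#-E-G.
The figured bass 65 indicates first inversion, placing the third (C#) in the bass: C#-E-G-A#.

C# E G A#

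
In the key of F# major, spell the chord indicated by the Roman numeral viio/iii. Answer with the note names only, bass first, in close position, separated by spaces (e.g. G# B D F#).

viio/iii is a secondary leading-tone chord. The target iii is A# in F# major; the applied chord is rooted a semitone below, on G##.
Building a diminished triad on G## gives G##-B#-D#.

G## B# D#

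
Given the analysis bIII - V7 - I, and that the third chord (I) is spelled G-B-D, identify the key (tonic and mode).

The anchor chord is a major triad on G, labeled I.
If G is scale degree 1 and the mode makes that degree carry a major triad, the tonic is G and the mode is major.

G major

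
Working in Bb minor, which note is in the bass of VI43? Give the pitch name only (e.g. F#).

VI in Bb minor has root Gb; the chord is Gb-Bb-Db-F.
The figure 43 means second inversion — the fifth is in the bass.

Db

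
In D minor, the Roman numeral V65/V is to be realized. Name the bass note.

The applied chord V65/V is rooted on E: E-G#-B-D.
The figure 65 means first inversion — the third is in the bass.

G#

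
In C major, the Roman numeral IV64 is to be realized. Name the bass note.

IV in C major has root F; the chord is F-A-C.
The figure 64 means second inversion — the fifth is in the bass.

C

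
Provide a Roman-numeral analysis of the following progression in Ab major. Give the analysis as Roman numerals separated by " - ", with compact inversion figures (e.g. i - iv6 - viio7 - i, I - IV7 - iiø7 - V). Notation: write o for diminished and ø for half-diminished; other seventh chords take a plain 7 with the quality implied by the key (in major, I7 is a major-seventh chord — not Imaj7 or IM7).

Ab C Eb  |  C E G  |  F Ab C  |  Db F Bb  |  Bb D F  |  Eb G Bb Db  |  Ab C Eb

I - V/vi - vi - ii6 - V/V - V7 - I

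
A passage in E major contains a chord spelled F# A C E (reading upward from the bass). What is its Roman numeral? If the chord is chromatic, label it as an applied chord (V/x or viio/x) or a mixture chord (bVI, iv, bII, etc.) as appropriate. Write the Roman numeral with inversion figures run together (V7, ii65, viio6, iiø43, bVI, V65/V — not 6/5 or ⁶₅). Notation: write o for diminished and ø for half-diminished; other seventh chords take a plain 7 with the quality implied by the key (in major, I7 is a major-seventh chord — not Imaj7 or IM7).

Stacked in thirds the chord is F#-A-C-E: a half-diminished seventh chord on F#.
F# is the second degree of E major. This is the half-diminished supertonic seventh, borrowed from the parallel minor.

iiø7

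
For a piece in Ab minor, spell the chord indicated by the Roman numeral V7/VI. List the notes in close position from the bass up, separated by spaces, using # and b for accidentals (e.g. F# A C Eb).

Cb Eb Gb Bbb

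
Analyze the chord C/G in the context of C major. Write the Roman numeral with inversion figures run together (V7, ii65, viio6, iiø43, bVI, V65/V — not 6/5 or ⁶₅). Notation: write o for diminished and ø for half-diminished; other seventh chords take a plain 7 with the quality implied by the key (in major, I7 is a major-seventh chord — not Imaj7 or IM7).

I64

Stacked in thirds the chord is C-E-G: a major triad on C.
C is scale degree 1 in C major, and a major triad on that degree is written I.
With G in the bass the chord is in second inversion, so the figured bass is 64.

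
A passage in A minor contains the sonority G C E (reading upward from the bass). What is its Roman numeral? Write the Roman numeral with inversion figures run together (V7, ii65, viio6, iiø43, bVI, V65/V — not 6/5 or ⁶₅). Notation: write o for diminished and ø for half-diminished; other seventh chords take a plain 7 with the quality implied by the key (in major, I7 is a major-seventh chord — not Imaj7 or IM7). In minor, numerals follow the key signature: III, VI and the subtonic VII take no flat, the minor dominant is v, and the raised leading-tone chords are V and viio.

The pitches C-E-G form a major triad rooted on C.
C is scale degree 3 in A minor, and a major triad on that degree is written III.
With G in the bass the chord is in second inversion, so the figured bass is 64.

III64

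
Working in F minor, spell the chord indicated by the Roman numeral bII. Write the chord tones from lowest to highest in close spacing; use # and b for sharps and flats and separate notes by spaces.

Gb Bb Db

bII is the Neapolitan chord — a major triad on the lowered second degree. In F minor that root is Gb.
So the chord is Gb-Bb-Db, a major triad.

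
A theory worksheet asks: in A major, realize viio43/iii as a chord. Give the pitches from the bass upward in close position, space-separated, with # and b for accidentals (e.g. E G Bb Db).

F# A B# D#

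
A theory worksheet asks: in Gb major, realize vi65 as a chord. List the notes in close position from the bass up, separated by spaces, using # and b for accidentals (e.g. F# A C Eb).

The numeral's case and figure indicate a minor seventh chord. In Gb major its root, the sixth degree, is Eb.
That chord is spelled Eb-Gb-Bb-Db.
The figured bass 65 indicates first inversion, placing the third (Gb) in the bass: Gb-Bb-Db-Eb.

Gb Bb Db Eb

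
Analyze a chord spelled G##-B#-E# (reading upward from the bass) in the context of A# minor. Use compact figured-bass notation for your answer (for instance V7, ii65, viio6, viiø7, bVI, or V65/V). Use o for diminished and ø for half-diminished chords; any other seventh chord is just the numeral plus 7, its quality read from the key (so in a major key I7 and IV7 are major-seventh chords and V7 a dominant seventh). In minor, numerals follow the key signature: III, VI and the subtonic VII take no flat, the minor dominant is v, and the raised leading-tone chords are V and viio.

V6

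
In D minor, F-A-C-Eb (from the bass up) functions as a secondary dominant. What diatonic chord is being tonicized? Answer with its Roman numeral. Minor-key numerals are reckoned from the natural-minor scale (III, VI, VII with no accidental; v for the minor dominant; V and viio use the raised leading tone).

VI

The chord is a dominant seventh chord on F.
A dominant resolves down a perfect fifth: F → Bb. In D minor, Bb is scale degree 6, i.e. VI.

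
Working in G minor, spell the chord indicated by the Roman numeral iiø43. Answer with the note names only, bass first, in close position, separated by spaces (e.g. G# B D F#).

In G minor, the second degree is A, and the diatonic chord built there is a half-diminished seventh chord.
That chord is spelled A-C-Eb-G.
With the 43 figure the chord is in second inversion; from the bass Eb upward in close position it reads Eb-G-A-C.

Eb G A C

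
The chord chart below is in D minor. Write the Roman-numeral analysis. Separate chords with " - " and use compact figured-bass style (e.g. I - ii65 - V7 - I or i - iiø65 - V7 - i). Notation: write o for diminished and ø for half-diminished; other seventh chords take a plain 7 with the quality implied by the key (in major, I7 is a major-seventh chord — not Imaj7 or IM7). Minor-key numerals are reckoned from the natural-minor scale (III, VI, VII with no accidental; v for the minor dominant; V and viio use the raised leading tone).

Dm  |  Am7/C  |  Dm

Dm: minor triad on D = scale degree 1 → i.
Am7/C: root A is the dominant; minor seventh chord there is v65.
Dm has root D, degree 1 in D minor, so i.

i - v65 - i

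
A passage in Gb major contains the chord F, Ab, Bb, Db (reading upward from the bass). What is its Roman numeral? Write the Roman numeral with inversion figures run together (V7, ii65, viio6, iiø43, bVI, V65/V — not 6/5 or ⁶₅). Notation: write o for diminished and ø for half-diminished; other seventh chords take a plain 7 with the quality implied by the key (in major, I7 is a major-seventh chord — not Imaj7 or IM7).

iii43

Stacked in thirds the chord is Bb-Db-F-Ab: a minor seventh chord on Bb.
Bb is scale degree 3 in Gb major, and a minor seventh chord on that degree is written iii7.
With F in the bass the chord is in second inversion, so the figured bass is 43.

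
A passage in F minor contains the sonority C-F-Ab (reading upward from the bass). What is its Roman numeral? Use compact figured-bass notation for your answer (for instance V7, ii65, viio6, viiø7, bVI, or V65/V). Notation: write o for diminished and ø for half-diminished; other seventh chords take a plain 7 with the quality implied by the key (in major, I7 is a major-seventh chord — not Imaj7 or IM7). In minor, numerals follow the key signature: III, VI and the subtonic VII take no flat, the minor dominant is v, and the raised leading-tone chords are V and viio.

Stacked in thirds the chord is F-Ab-C: a minor triad on F.
In F minor, F is the tonic; the diatonic minor triad there is i.
With C in the bass the chord is in second inversion, so the figured bass is 64.

i64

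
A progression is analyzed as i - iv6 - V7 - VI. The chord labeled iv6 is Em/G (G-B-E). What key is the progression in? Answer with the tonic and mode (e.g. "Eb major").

B minor

The anchor chord is a minor triad on E, labeled iv6.
Counting down 3 scale steps from E places the tonic on B; a minor triad on degree 4 is diatonic only in minor.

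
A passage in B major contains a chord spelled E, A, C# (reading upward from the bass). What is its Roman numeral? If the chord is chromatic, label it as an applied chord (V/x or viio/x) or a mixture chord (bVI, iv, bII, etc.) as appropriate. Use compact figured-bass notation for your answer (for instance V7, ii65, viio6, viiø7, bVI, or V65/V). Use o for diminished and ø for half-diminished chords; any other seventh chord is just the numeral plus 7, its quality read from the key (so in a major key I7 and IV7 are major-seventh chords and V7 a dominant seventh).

The pitches A-C#-E form a major triad rooted on A.
A is the lowered seventh degree of B major (diatonic 7 would be A#). This is a major triad on the lowered seventh degree (the subtonic), borrowed from the parallel minor.
With E in the bass the chord is in second inversion, so the figured bass is 64.

bVII64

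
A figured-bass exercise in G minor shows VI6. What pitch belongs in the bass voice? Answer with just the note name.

VI in G minor has root Eb; the chord is Eb-G-Bb.
The figure 6 means first inversion — the third is in the bass.

G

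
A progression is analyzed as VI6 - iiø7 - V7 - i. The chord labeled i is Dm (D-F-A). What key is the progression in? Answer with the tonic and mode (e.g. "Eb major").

D minor

The anchor chord is a minor triad on D, labeled i.
If D is scale degree 1 and the mode makes that degree carry a minor triad, the tonic is D and the mode is minor.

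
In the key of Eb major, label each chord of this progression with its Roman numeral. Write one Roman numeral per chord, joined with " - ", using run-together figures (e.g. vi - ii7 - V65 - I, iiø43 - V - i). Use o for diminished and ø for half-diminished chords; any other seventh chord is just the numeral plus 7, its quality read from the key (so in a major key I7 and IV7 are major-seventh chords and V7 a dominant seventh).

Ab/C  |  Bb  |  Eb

Ab/C has root Ab, degree 4 in Eb major, so IV6.
Bb: major triad on Bb = scale degree 5 → V.
Eb: major triad on Eb = scale degree 1 → I.

IV6 - V - I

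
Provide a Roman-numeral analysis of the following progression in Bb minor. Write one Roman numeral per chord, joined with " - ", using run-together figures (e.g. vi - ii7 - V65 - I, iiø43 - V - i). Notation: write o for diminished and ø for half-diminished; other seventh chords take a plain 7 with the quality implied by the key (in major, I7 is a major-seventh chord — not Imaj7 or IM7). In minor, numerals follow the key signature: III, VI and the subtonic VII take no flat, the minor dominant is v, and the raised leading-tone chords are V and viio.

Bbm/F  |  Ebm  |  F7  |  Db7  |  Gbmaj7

Bbm/F has root Bb, degree 1 in Bb minor, so i64.
Ebm has root Eb, degree 4 in Bb minor, so iv.
F7 has root F, degree 5 in Bb minor, so V7.
Db7: a dominant seventh chord on Db, the applied dominant of VI → V7/VI.
Gbmaj7: major seventh chord on Gb = scale degree 6 → VI7.

i64 - iv - V7 - V7/VI - VI7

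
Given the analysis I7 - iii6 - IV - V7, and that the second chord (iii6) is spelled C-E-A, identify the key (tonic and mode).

F major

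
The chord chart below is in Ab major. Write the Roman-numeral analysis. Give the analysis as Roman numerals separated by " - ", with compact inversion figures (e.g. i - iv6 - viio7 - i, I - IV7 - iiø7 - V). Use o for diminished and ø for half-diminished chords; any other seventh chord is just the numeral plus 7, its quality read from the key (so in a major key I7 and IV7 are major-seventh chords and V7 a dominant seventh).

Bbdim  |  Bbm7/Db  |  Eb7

iio - ii65 - V7

Bbdim: Bb with this quality isn't in the key; it's iio, borrowed from the parallel minor.
Bbm7/Db: minor seventh chord on Bb = scale degree 2 → ii65.
Eb7: dominant seventh chord on Eb = scale degree 5 → V7.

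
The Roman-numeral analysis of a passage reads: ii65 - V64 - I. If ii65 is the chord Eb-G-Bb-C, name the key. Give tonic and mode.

Bb major

ii65 is given as Eb-G-Bb-C — a minor seventh chord with root C.
Counting down one scale step from C places the tonic on Bb; a minor seventh chord on degree 2 is diatonic only in major.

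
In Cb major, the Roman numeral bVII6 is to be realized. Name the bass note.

Db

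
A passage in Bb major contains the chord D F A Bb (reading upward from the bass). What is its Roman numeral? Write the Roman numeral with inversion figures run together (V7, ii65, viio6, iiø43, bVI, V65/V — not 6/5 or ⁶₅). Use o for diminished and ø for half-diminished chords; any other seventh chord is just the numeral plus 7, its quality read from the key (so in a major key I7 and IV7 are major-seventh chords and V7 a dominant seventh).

The pitches Bb-D-F-A form a major seventh chord rooted on Bb.
In Bb major, Bb is the tonic; the diatonic major seventh chord there is I7.
With D in the bass the chord is in first inversion, so the figured bass is 65.

I65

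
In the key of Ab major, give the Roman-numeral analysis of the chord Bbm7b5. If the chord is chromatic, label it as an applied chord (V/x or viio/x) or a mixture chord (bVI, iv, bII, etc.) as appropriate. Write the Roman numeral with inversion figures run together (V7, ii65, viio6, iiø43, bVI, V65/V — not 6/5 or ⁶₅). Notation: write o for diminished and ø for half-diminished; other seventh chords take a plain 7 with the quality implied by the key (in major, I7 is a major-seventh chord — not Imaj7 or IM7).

iiø7

The pitches Bb-Db-Fb-Ab form a half-diminished seventh chord rooted on Bb.
Bb is the second degree of Ab major. This is the half-diminished supertonic seventh, borrowed from the parallel minor.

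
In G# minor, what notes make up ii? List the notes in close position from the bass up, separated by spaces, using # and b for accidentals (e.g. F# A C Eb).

Scale degree 2 in G# minor is A#; here the chord built on it is altered to a minor triad. ii is the minor supertonic, borrowed from the parallel major (the Dorian ii).
So the chord is A#-C#-E#.

A# C# E#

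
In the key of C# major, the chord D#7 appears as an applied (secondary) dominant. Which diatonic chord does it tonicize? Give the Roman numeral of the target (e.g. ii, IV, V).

The chord is a dominant seventh chord on D#.
A dominant resolves down a perfect fifth: D# → G#. In C# major, G# is scale degree 5, i.e. V.

V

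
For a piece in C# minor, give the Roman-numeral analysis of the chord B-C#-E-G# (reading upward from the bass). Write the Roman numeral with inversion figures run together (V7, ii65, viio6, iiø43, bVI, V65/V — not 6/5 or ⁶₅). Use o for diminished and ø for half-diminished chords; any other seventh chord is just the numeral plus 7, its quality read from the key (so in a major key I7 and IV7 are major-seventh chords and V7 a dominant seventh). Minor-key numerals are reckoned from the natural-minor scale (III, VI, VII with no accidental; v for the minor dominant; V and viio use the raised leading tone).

i42

Stacked in thirds the chord is C#-E-G#-B: a minor seventh chord on C#.
C# is scale degree 1 in C# minor, and a minor seventh chord on that degree is written i7.
With B in the bass the chord is in third inversion, so the figured bass is 42.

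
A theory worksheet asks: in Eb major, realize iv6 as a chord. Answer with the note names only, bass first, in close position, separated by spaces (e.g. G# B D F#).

Cb Eb Ab

Scale degree 4 in Eb major is Ab; here the chord built on it is altered to a minor triad. iv6 is the minor subdominant, borrowed from the parallel minor.
So the chord is Ab-Cb-Eb, a minor triad.
The figured bass 6 indicates first inversion, placing the third (Cb) in the bass: Cb-Eb-Ab.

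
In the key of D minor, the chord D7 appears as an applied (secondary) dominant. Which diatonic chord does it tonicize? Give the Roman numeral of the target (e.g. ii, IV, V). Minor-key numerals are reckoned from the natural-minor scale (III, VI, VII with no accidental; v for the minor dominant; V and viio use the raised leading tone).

The chord is a dominant seventh chord on D.
A dominant resolves down a perfect fifth: D → G. In D minor, G is scale degree 4, i.e. iv.

iv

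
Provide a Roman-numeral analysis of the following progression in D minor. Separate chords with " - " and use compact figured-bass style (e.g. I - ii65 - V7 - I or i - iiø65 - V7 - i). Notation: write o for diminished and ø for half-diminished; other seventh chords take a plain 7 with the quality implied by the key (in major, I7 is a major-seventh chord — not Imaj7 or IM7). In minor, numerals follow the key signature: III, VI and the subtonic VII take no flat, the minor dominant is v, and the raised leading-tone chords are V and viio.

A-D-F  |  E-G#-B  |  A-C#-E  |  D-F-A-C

i64 - V/V - V - i7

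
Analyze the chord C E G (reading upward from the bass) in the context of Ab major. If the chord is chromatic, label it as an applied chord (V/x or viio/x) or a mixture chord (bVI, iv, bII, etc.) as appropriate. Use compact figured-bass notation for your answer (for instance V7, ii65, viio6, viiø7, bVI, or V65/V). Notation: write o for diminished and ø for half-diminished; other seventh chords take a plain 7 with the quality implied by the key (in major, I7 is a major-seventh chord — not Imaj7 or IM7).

Stacked in thirds the chord is C-E-G: a major triad on C.
C is not a diatonic chord root with this quality in Ab major, but it lies a perfect fifth above F (vi), so the chord functions as an applied dominant of vi.

V/vi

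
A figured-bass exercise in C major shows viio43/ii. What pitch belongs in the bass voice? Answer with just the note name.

G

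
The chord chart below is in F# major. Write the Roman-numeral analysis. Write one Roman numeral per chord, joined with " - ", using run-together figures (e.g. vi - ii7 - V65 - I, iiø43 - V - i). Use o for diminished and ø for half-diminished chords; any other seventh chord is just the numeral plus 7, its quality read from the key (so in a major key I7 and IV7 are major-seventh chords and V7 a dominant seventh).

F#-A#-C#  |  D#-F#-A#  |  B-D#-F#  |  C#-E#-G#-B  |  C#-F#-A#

I - vi - IV - V7 - I64

F#-A#-C#: major triad on F# = scale degree 1 → I.
D#-F#-A# has root D#, degree 6 in F# major, so vi.
B-D#-F# has root B, degree 4 in F# major, so IV.
C#-E#-G#-B has root C#, degree 5 in F# major, so V7.
C#-F#-A# has root F#, degree 1 in F# major, so I64.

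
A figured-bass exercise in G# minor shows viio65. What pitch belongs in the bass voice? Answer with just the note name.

A#

viio in G# minor has root F##; the chord is F##-A#-C#-E.
The figure 65 means first inversion — the third is in the bass.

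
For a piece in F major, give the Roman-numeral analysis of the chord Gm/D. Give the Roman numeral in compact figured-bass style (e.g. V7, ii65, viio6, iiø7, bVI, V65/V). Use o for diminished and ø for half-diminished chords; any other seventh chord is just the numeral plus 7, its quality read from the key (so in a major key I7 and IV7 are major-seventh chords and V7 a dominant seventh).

ii64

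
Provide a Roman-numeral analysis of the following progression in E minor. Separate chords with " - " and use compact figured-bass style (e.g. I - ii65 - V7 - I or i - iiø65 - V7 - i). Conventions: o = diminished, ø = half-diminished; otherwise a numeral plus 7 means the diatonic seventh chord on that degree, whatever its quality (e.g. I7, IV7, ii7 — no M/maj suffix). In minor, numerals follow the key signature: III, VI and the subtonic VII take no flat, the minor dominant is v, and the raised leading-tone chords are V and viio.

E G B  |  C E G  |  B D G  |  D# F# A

E-G-B: root E is the tonic; minor triad there is i.
C-E-G has root C, degree 6 in E minor, so VI.
B-D-G has root G, degree 3 in E minor, so III6.
D#-F#-A: root D# is the leading tone; diminished triad there is viio.

i - VI - III6 - viio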